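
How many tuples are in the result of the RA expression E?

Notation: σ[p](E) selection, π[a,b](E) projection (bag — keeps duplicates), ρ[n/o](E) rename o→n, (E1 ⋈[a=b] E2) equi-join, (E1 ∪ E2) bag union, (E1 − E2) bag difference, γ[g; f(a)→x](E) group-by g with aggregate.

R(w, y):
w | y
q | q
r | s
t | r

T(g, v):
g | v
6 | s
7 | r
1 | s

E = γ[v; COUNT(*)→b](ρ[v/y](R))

Per-node cardinality:
  R → 3
  ρ[v/y](R) → 3
  γ[v; COUNT(*)→b](ρ[v/y](R)) → 3

|E| = 3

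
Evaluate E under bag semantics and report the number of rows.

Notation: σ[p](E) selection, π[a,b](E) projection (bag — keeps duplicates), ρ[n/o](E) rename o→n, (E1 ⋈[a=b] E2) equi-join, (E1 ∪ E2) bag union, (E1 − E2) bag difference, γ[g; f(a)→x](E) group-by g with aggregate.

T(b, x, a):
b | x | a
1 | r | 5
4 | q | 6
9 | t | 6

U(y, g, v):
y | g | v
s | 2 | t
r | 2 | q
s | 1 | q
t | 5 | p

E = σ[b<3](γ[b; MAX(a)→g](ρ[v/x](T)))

Per-node cardinality:
  T → 3
  ρ[v/x](T) → 3
  γ[b; MAX(a)→g](ρ[v/x](T)) → 3
  σ[b<3](γ[b; MAX(a)→g](ρ[v/x](T))) → 1

|E| = 1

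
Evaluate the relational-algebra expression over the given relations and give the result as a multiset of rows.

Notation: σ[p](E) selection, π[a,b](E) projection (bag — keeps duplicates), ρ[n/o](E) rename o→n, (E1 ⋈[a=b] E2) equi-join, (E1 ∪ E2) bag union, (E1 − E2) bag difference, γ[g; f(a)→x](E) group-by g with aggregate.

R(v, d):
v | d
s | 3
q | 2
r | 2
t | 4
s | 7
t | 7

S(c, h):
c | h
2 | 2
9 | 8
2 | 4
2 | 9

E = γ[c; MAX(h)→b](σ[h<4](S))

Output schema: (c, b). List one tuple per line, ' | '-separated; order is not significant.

Per-node cardinality:
  S → 4
  σ[h<4](S) → 1
  γ[c; MAX(h)→b](σ[h<4](S)) → 1

== RESULT ==
c | b
2 | 2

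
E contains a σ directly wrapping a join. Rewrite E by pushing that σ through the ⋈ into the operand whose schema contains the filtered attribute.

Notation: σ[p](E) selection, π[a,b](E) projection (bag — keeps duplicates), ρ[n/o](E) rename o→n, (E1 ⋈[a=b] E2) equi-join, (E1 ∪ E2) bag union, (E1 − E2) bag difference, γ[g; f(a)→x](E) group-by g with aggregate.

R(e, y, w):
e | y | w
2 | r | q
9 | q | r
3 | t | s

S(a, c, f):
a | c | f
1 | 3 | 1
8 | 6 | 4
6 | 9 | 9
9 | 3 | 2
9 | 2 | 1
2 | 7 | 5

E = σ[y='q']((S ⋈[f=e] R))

σ filters on y, owned by the right side.
E' = (S ⋈[f=e] σ[y='q'](R))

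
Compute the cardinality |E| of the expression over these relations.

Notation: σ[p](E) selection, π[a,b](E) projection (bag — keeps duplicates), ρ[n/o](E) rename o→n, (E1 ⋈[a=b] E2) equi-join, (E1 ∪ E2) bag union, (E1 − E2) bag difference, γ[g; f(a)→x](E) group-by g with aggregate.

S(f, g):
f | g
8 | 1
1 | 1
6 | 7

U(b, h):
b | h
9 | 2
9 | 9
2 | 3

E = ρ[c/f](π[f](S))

Row counts bottom-up:
  S → 3
  π[f](S) → 3
  ρ[c/f](π[f](S)) → 3

|E| = 3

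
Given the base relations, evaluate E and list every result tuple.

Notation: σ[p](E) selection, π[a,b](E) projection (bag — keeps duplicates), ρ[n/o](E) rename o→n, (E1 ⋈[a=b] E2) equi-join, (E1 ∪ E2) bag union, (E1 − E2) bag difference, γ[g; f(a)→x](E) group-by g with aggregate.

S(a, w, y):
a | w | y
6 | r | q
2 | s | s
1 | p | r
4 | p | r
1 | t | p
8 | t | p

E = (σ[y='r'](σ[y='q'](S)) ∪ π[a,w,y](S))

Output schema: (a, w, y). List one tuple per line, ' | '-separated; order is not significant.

Per-node cardinality:
  S → 6
  σ[y='q'](S) → 1
  σ[y='r'](σ[y='q'](S)) → 0
  S → 6
  π[a,w,y](S) → 6
  (σ[y='r'](σ[y='q'](S)) ∪ π[a,w,y](S)) → 6

== RESULT ==
a | w | y
1 | p | r
1 | t | p
2 | s | s
4 | p | r
6 | r | q
8 | t | p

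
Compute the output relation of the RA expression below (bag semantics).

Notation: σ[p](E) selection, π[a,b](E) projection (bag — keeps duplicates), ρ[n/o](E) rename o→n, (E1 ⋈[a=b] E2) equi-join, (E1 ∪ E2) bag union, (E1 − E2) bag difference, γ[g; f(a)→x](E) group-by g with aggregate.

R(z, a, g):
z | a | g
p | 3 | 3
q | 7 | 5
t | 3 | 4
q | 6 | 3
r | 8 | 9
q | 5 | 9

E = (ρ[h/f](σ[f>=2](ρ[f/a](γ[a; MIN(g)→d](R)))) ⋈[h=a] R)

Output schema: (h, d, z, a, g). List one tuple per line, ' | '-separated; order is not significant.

Row counts bottom-up:
  R → 6
  γ[a; MIN(g)→d](R) → 5
  ρ[f/a](γ[a; MIN(g)→d](R)) → 5
  σ[f>=2](ρ[f/a](γ[a; MIN(g)→d](R))) → 5
  ρ[h/f](σ[f>=2](ρ[f/a](γ[a; MIN(g)→d](R)))) → 5
  R → 6
  (ρ[h/f](σ[f>=2](ρ[f/a](γ[a; MIN(g)→d](R)))) ⋈[h=a] R) → 6

== RESULT ==
h | d | z | a | g
3 | 3 | p | 3 | 3
3 | 3 | t | 3 | 4
5 | 9 | q | 5 | 9
6 | 3 | q | 6 | 3
7 | 5 | q | 7 | 5
8 | 9 | r | 8 | 9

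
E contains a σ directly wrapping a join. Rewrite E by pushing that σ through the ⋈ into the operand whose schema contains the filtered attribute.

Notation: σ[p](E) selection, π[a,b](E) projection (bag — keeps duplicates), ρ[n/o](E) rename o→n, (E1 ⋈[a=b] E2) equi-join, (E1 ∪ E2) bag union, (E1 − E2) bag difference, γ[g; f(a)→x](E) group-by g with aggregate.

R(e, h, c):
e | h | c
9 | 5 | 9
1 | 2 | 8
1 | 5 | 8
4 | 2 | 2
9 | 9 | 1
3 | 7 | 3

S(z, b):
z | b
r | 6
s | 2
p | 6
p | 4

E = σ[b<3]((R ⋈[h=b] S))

σ filters on b, owned by the right side.
E' = (R ⋈[h=b] σ[b<3](S))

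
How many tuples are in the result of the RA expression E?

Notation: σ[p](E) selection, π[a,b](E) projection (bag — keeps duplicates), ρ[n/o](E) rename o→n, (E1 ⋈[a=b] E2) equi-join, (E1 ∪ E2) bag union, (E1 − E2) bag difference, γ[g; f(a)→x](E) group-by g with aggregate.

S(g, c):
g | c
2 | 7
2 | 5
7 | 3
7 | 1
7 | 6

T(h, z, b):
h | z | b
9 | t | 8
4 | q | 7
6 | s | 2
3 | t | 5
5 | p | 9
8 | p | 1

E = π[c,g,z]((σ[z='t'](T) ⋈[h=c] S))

Per-node cardinality:
  T → 6
  σ[z='t'](T) → 2
  S → 5
  (σ[z='t'](T) ⋈[h=c] S) → 1
  π[c,g,z]((σ[z='t'](T) ⋈[h=c] S)) → 1

|E| = 1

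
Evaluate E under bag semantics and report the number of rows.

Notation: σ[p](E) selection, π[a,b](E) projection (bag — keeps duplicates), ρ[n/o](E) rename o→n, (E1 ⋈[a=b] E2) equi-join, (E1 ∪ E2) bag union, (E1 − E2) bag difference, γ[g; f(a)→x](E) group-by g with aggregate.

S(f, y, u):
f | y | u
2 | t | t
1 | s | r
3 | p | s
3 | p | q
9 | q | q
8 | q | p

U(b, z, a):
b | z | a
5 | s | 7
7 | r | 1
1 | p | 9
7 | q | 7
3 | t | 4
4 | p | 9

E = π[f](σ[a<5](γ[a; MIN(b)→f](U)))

Row counts bottom-up:
  U → 6
  γ[a; MIN(b)→f](U) → 4
  σ[a<5](γ[a; MIN(b)→f](U)) → 2
  π[f](σ[a<5](γ[a; MIN(b)→f](U))) → 2

|E| = 2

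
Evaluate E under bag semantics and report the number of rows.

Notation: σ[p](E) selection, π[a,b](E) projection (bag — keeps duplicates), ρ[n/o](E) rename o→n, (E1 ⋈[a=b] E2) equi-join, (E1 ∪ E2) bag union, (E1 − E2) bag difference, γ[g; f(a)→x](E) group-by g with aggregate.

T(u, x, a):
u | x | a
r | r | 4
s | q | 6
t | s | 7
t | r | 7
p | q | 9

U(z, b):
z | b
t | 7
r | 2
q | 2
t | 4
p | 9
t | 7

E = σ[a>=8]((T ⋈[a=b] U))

Per-node cardinality:
  T → 5
  U → 6
  (T ⋈[a=b] U) → 6
  σ[a>=8]((T ⋈[a=b] U)) → 1

|E| = 1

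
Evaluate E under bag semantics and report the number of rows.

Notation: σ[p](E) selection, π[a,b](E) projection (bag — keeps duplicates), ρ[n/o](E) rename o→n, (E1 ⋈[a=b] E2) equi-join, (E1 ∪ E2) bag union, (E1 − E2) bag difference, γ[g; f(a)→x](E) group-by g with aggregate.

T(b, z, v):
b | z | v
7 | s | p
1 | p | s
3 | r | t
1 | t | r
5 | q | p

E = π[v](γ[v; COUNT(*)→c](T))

Row counts bottom-up:
  T → 5
  γ[v; COUNT(*)→c](T) → 4
  π[v](γ[v; COUNT(*)→c](T)) → 4

|E| = 4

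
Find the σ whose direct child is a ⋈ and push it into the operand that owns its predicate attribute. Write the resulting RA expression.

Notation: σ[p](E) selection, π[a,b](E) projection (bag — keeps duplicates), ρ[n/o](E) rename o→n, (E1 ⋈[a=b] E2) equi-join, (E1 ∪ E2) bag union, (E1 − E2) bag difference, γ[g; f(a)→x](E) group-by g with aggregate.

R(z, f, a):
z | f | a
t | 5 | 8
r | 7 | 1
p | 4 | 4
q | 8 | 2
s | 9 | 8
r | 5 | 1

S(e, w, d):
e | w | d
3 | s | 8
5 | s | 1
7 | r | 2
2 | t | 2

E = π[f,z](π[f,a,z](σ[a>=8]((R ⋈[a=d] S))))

σ filters on a, owned by the left side.
E' = π[f,z](π[f,a,z]((σ[a>=8](R) ⋈[a=d] S)))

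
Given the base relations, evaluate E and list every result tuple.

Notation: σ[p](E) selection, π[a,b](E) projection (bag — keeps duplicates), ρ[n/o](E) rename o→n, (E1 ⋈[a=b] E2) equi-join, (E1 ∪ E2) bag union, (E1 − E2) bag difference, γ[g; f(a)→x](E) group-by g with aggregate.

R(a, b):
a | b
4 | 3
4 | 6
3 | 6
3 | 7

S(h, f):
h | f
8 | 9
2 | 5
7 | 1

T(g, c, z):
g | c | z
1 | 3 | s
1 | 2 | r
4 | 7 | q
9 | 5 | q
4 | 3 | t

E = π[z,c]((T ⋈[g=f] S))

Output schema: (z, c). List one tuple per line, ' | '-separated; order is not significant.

Stepwise |·|:
  T → 5
  S → 3
  (T ⋈[g=f] S) → 3
  π[z,c]((T ⋈[g=f] S)) → 3

== RESULT ==
z | c
q | 5
r | 2
s | 3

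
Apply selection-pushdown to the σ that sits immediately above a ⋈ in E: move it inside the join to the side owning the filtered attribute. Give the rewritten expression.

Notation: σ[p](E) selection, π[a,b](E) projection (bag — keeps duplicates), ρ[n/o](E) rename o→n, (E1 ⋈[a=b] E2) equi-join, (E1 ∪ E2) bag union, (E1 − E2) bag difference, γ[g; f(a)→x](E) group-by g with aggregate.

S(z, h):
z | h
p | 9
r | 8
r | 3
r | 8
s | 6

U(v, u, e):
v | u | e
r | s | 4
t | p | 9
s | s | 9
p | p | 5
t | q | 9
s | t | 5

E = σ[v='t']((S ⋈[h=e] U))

σ filters on v, owned by the right side.
E' = (S ⋈[h=e] σ[v='t'](U))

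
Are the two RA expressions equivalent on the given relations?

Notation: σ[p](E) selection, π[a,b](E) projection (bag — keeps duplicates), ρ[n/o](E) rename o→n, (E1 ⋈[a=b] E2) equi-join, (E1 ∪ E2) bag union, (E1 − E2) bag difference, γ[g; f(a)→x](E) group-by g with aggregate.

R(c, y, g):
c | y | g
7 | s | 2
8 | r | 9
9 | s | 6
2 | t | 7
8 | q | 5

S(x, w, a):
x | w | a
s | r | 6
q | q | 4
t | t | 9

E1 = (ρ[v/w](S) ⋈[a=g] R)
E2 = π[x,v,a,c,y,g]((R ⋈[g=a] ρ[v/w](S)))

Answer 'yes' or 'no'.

E1 per-node cardinality:
  S → 3
  ρ[v/w](S) → 3
  R → 5
  (ρ[v/w](S) ⋈[a=g] R) → 2
E2 per-node cardinality:
  R → 5
  S → 3
  ρ[v/w](S) → 3
  (R ⋈[g=a] ρ[v/w](S)) → 2
  π[x,v,a,c,y,g]((R ⋈[g=a] ρ[v/w](S))) → 2

E1 and E2 produce the same multiset:
x | v | a | c | y | g
s | r | 6 | 9 | s | 6
t | t | 9 | 8 | r | 9

yes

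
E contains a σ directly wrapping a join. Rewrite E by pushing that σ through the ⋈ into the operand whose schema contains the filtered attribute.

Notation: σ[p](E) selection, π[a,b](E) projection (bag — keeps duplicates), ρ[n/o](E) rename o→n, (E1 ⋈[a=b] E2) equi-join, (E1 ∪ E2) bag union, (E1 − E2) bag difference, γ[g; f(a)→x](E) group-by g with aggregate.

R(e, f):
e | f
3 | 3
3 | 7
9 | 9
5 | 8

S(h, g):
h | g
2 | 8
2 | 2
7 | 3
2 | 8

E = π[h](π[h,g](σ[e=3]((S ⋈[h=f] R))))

σ filters on e, owned by the right side.
E' = π[h](π[h,g]((S ⋈[h=f] σ[e=3](R))))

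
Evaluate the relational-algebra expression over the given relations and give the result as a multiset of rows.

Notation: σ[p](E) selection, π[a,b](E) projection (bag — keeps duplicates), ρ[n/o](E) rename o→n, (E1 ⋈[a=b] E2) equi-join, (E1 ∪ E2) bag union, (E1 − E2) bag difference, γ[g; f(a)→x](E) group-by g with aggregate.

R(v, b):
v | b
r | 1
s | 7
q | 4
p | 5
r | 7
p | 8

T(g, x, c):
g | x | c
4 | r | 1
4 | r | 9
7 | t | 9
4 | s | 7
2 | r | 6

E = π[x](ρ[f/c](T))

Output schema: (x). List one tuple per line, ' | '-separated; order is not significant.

Per-node cardinality:
  T → 5
  ρ[f/c](T) → 5
  π[x](ρ[f/c](T)) → 5

== RESULT ==
x
r
r
r
s
t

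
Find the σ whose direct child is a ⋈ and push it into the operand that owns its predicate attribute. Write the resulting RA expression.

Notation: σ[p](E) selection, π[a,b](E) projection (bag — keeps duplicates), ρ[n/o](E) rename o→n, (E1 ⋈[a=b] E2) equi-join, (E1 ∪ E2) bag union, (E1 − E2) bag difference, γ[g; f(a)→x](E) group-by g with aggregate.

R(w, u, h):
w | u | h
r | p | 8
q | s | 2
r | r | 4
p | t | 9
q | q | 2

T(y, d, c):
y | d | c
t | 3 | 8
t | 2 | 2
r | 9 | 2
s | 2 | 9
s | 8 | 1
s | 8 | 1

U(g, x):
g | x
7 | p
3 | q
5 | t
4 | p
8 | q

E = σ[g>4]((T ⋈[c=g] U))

σ filters on g, owned by the right side.
E' = (T ⋈[c=g] σ[g>4](U))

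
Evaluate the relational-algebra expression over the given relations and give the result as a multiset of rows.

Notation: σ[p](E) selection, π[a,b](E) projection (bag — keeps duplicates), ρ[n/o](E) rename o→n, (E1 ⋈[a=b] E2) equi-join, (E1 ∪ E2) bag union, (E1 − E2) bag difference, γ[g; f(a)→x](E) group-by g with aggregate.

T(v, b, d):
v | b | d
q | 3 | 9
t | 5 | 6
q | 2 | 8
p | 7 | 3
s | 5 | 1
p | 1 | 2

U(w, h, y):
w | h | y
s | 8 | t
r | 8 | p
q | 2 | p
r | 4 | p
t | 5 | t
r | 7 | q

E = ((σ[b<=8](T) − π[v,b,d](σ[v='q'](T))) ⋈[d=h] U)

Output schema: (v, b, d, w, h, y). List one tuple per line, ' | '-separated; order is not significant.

Row counts bottom-up:
  T → 6
  σ[b<=8](T) → 6
  T → 6
  σ[v='q'](T) → 2
  π[v,b,d](σ[v='q'](T)) → 2
  (σ[b<=8](T) − π[v,b,d](σ[v='q'](T))) → 4
  U → 6
  ((σ[b<=8](T) − π[v,b,d](σ[v='q'](T))) ⋈[d=h] U) → 1

== RESULT ==
v | b | d | w | h | y
p | 1 | 2 | q | 2 | p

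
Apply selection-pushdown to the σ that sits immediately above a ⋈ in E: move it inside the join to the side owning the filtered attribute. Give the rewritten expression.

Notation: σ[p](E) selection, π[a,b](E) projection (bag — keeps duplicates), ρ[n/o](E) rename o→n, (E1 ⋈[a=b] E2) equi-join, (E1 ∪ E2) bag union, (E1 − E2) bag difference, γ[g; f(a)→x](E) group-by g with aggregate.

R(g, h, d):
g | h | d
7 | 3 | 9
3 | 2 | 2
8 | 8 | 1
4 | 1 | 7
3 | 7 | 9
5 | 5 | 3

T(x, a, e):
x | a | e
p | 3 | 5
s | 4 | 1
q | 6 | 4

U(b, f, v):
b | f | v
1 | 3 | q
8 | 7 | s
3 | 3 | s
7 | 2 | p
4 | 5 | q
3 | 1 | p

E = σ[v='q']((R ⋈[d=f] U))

σ filters on v, owned by the right side.
E' = (R ⋈[d=f] σ[v='q'](U))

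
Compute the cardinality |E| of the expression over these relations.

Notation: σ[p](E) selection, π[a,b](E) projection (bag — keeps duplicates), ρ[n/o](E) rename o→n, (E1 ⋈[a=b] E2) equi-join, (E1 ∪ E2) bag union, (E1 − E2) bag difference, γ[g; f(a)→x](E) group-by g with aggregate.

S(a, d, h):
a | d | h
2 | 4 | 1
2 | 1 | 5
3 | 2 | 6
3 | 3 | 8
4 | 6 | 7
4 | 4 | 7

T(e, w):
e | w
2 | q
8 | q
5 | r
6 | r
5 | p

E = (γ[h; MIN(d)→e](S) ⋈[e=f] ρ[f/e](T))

Stepwise |·|:
  S → 6
  γ[h; MIN(d)→e](S) → 5
  T → 5
  ρ[f/e](T) → 5
  (γ[h; MIN(d)→e](S) ⋈[e=f] ρ[f/e](T)) → 1

|E| = 1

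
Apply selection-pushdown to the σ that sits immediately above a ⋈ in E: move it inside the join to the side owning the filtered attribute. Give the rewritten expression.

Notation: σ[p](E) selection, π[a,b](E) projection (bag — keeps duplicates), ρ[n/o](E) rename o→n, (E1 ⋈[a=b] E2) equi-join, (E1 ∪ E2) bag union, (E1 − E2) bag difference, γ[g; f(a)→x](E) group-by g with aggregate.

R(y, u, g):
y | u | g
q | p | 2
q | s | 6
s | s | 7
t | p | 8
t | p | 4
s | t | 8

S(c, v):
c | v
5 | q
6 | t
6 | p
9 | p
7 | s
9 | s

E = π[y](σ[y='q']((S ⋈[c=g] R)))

σ filters on y, owned by the right side.
E' = π[y]((S ⋈[c=g] σ[y='q'](R)))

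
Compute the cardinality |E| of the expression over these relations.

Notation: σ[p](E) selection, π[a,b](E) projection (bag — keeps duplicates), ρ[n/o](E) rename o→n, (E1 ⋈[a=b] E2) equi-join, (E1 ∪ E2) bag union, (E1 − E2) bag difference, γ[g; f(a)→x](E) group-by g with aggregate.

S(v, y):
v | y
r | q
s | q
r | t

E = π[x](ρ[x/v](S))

Row counts bottom-up:
  S → 3
  ρ[x/v](S) → 3
  π[x](ρ[x/v](S)) → 3

|E| = 3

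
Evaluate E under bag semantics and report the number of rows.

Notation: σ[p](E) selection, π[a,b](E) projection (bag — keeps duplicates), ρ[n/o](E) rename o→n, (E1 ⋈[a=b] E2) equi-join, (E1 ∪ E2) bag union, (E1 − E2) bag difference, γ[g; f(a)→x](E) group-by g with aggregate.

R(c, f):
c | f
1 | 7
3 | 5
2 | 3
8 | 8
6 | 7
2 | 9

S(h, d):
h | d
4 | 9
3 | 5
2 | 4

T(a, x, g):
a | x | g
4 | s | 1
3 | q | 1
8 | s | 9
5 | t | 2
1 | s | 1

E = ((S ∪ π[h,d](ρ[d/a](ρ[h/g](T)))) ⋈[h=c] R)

Subexpression sizes:
  S → 3
  T → 5
  ρ[h/g](T) → 5
  ρ[d/a](ρ[h/g](T)) → 5
  π[h,d](ρ[d/a](ρ[h/g](T))) → 5
  (S ∪ π[h,d](ρ[d/a](ρ[h/g](T)))) → 8
  R → 6
  ((S ∪ π[h,d](ρ[d/a](ρ[h/g](T)))) ⋈[h=c] R) → 8

|E| = 8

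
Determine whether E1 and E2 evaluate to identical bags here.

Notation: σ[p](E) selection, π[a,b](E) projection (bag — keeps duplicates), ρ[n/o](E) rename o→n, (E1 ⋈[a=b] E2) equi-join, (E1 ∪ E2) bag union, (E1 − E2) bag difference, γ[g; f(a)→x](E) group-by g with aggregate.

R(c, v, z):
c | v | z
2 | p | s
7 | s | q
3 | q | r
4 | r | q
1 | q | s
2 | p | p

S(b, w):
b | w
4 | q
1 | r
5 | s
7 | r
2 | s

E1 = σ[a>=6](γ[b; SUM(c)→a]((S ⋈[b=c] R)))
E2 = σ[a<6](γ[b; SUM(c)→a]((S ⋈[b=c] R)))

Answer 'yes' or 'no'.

E1 stepwise |·|:
  S → 5
  R → 6
  (S ⋈[b=c] R) → 5
  γ[b; SUM(c)→a]((S ⋈[b=c] R)) → 4
  σ[a>=6](γ[b; SUM(c)→a]((S ⋈[b=c] R))) → 1
E2 stepwise |·|:
  S → 5
  R → 6
  (S ⋈[b=c] R) → 5
  γ[b; SUM(c)→a]((S ⋈[b=c] R)) → 4
  σ[a<6](γ[b; SUM(c)→a]((S ⋈[b=c] R))) → 3

E1 result:
b | a
7 | 7
E2 result:
b | a
1 | 1
2 | 4
4 | 4
Witness: (4, 4) appears 0× in E1 but 1× in E2.

no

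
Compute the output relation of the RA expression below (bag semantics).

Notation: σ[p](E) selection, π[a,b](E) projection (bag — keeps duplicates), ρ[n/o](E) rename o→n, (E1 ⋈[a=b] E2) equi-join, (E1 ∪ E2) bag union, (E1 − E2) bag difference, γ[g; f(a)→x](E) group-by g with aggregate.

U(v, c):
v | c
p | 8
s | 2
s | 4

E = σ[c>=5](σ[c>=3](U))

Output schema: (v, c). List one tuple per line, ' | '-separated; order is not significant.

Per-node cardinality:
  U → 3
  σ[c>=3](U) → 2
  σ[c>=5](σ[c>=3](U)) → 1

== RESULT ==
v | c
p | 8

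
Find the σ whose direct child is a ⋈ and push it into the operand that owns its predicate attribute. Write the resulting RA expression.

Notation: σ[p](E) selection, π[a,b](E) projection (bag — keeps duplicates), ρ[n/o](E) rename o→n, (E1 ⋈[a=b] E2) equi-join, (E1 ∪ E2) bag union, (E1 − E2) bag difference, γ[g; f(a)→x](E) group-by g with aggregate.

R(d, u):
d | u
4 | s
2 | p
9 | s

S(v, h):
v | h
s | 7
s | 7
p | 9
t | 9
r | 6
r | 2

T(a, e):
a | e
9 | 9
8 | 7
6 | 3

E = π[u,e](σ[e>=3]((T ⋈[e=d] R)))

σ filters on e, owned by the left side.
E' = π[u,e]((σ[e>=3](T) ⋈[e=d] R))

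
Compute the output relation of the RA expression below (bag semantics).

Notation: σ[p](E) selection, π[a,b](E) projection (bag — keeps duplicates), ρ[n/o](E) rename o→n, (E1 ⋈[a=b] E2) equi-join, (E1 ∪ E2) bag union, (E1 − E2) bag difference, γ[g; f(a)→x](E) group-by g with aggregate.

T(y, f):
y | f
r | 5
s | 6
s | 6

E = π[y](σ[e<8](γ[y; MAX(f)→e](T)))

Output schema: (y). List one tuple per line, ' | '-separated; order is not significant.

Row counts bottom-up:
  T → 3
  γ[y; MAX(f)→e](T) → 2
  σ[e<8](γ[y; MAX(f)→e](T)) → 2
  π[y](σ[e<8](γ[y; MAX(f)→e](T))) → 2

== RESULT ==
y
r
s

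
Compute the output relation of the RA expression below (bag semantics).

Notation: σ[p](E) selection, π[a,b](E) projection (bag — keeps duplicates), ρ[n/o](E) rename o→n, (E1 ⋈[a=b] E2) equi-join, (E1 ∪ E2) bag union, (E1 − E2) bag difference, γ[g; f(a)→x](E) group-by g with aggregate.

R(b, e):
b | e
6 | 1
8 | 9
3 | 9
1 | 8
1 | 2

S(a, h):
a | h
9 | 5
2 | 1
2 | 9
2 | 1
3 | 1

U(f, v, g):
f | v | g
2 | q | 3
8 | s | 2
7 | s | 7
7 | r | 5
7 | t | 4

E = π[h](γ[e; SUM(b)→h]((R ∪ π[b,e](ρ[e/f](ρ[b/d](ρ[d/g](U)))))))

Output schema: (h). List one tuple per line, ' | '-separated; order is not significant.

Row counts bottom-up:
  R → 5
  U → 5
  ρ[d/g](U) → 5
  ρ[b/d](ρ[d/g](U)) → 5
  ρ[e/f](ρ[b/d](ρ[d/g](U))) → 5
  π[b,e](ρ[e/f](ρ[b/d](ρ[d/g](U)))) → 5
  (R ∪ π[b,e](ρ[e/f](ρ[b/d](ρ[d/g](U))))) → 10
  γ[e; SUM(b)→h]((R ∪ π[b,e](ρ[e/f](ρ[b/d](ρ[d/g](U)))))) → 5
  π[h](γ[e; SUM(b)→h]((R ∪ π[b,e](ρ[e/f](ρ[b/d](ρ[d/g](U))))))) → 5

== RESULT ==
h
3
4
6
11
16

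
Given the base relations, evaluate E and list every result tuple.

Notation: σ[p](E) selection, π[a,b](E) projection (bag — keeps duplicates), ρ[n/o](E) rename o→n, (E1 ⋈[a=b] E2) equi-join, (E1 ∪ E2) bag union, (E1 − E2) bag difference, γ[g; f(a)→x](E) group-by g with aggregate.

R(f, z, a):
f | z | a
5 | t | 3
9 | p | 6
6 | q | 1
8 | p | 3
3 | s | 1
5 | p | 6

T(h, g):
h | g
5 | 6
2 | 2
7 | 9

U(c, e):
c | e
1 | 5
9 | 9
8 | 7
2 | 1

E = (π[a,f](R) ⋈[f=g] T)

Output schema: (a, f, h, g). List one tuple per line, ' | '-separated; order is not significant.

Stepwise |·|:
  R → 6
  π[a,f](R) → 6
  T → 3
  (π[a,f](R) ⋈[f=g] T) → 2

== RESULT ==
a | f | h | g
1 | 6 | 5 | 6
6 | 9 | 7 | 9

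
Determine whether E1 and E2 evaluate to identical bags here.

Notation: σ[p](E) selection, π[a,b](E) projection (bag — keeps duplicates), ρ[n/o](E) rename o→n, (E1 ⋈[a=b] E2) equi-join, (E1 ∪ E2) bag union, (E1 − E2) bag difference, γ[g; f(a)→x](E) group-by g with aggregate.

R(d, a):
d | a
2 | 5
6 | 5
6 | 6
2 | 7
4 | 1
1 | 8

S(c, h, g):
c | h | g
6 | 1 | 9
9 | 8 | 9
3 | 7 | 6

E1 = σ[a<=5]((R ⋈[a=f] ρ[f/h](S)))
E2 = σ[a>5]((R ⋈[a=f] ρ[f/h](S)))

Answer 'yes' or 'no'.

E1 row counts bottom-up:
  R → 6
  S → 3
  ρ[f/h](S) → 3
  (R ⋈[a=f] ρ[f/h](S)) → 3
  σ[a<=5]((R ⋈[a=f] ρ[f/h](S))) → 1
E2 row counts bottom-up:
  R → 6
  S → 3
  ρ[f/h](S) → 3
  (R ⋈[a=f] ρ[f/h](S)) → 3
  σ[a>5]((R ⋈[a=f] ρ[f/h](S))) → 2

E1 result:
d | a | c | f | g
4 | 1 | 6 | 1 | 9
E2 result:
d | a | c | f | g
1 | 8 | 9 | 8 | 9
2 | 7 | 3 | 7 | 6
Witness: (4, 1, 6, 1, 9) appears 1× in E1 but 0× in E2.

no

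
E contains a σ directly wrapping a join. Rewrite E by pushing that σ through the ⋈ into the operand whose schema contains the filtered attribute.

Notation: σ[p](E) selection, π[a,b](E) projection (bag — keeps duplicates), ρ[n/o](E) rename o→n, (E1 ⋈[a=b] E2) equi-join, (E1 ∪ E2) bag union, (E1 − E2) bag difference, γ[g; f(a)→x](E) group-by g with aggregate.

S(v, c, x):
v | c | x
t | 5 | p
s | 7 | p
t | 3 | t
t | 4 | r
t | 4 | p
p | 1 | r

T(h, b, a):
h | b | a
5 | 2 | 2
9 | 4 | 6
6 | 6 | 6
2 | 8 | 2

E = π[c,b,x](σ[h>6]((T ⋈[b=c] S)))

σ filters on h, owned by the left side.
E' = π[c,b,x]((σ[h>6](T) ⋈[b=c] S))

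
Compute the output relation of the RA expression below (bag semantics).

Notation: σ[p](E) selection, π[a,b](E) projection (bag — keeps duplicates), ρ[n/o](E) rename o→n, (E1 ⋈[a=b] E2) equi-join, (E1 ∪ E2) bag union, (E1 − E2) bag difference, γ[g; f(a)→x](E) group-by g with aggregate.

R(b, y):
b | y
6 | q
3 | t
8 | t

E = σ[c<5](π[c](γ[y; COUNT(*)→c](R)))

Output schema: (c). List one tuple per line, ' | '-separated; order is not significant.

Per-node cardinality:
  R → 3
  γ[y; COUNT(*)→c](R) → 2
  π[c](γ[y; COUNT(*)→c](R)) → 2
  σ[c<5](π[c](γ[y; COUNT(*)→c](R))) → 2

== RESULT ==
c
1
2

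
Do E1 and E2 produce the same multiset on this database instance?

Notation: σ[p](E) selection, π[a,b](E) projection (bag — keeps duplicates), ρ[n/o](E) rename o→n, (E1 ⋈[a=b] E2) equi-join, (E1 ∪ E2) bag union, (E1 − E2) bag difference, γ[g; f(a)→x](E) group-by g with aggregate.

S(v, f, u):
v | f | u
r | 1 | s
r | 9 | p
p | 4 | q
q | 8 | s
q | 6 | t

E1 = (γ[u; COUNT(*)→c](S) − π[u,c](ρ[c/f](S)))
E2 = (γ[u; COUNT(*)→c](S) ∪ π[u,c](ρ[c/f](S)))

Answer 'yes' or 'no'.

E1 subexpression sizes:
  S → 5
  γ[u; COUNT(*)→c](S) → 4
  S → 5
  ρ[c/f](S) → 5
  π[u,c](ρ[c/f](S)) → 5
  (γ[u; COUNT(*)→c](S) − π[u,c](ρ[c/f](S))) → 4
E2 subexpression sizes:
  S → 5
  γ[u; COUNT(*)→c](S) → 4
  S → 5
  ρ[c/f](S) → 5
  π[u,c](ρ[c/f](S)) → 5
  (γ[u; COUNT(*)→c](S) ∪ π[u,c](ρ[c/f](S))) → 9

E1 result:
u | c
p | 1
q | 1
s | 2
t | 1
E2 result:
u | c
p | 1
p | 9
q | 1
q | 4
s | 1
s | 2
s | 8
t | 1
t | 6
Witness: ('p', 9) appears 0× in E1 but 1× in E2.

no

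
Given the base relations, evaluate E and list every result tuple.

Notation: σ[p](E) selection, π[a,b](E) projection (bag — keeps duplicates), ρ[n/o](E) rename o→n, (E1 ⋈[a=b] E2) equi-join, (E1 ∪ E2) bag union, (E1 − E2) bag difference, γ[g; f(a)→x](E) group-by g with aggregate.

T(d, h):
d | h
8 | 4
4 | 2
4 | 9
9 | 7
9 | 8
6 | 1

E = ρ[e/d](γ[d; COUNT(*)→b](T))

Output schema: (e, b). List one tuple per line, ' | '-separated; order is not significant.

Per-node cardinality:
  T → 6
  γ[d; COUNT(*)→b](T) → 4
  ρ[e/d](γ[d; COUNT(*)→b](T)) → 4

== RESULT ==
e | b
4 | 2
6 | 1
8 | 1
9 | 2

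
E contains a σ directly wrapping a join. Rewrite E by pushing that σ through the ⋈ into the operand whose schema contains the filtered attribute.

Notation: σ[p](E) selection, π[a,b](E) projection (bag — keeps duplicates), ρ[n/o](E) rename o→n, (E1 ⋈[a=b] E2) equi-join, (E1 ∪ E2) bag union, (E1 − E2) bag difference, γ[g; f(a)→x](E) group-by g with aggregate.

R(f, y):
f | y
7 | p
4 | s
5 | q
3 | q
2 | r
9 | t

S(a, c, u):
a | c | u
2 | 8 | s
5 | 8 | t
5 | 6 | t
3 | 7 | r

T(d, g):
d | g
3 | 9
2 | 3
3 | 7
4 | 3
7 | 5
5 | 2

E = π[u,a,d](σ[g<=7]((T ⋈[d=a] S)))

σ filters on g, owned by the left side.
E' = π[u,a,d]((σ[g<=7](T) ⋈[d=a] S))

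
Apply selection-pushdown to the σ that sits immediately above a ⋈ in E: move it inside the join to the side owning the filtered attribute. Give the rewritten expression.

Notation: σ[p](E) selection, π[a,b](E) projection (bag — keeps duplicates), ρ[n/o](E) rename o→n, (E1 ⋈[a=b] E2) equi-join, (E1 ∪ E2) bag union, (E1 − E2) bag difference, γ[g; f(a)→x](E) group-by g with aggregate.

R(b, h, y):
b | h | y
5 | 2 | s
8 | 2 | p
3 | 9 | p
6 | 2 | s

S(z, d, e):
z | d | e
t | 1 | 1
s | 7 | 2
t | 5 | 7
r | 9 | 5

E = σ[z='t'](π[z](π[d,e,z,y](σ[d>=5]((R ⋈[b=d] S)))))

σ filters on d, owned by the right side.
E' = σ[z='t'](π[z](π[d,e,z,y]((R ⋈[b=d] σ[d>=5](S)))))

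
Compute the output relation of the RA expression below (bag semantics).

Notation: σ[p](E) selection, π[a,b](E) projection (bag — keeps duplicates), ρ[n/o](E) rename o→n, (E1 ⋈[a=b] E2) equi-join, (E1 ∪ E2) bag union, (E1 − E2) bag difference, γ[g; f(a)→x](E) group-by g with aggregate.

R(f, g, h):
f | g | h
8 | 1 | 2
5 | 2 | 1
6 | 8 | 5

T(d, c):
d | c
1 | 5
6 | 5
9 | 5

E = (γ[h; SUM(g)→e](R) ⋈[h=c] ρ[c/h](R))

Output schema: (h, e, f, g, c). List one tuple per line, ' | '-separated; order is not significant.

Stepwise |·|:
  R → 3
  γ[h; SUM(g)→e](R) → 3
  R → 3
  ρ[c/h](R) → 3
  (γ[h; SUM(g)→e](R) ⋈[h=c] ρ[c/h](R)) → 3

== RESULT ==
h | e | f | g | c
1 | 2 | 5 | 2 | 1
2 | 1 | 8 | 1 | 2
5 | 8 | 6 | 8 | 5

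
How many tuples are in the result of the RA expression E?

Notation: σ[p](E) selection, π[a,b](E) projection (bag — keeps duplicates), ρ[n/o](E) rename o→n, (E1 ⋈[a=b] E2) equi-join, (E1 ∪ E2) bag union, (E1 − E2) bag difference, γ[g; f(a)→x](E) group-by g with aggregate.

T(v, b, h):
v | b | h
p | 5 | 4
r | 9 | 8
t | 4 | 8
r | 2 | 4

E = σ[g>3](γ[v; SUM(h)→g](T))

Subexpression sizes:
  T → 4
  γ[v; SUM(h)→g](T) → 3
  σ[g>3](γ[v; SUM(h)→g](T)) → 3

|E| = 3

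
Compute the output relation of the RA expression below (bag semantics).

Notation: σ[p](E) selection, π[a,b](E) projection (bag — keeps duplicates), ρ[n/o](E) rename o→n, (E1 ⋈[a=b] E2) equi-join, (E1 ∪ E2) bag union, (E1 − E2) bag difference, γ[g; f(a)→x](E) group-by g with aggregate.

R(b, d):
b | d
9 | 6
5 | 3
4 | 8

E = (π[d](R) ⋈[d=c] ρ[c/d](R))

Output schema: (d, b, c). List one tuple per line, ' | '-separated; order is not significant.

Subexpression sizes:
  R → 3
  π[d](R) → 3
  R → 3
  ρ[c/d](R) → 3
  (π[d](R) ⋈[d=c] ρ[c/d](R)) → 3

== RESULT ==
d | b | c
3 | 5 | 3
6 | 9 | 6
8 | 4 | 8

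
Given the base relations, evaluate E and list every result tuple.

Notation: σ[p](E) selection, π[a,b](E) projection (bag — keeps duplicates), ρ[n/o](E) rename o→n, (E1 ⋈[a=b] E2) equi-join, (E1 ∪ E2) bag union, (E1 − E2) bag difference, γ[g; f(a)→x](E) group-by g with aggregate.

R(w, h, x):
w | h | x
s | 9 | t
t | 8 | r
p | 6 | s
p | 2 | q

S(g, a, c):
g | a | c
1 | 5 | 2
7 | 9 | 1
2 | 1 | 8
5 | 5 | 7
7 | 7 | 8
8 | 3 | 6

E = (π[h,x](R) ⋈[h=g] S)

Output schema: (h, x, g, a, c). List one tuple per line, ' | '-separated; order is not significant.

Subexpression sizes:
  R → 4
  π[h,x](R) → 4
  S → 6
  (π[h,x](R) ⋈[h=g] S) → 2

== RESULT ==
h | x | g | a | c
2 | q | 2 | 1 | 8
8 | r | 8 | 3 | 6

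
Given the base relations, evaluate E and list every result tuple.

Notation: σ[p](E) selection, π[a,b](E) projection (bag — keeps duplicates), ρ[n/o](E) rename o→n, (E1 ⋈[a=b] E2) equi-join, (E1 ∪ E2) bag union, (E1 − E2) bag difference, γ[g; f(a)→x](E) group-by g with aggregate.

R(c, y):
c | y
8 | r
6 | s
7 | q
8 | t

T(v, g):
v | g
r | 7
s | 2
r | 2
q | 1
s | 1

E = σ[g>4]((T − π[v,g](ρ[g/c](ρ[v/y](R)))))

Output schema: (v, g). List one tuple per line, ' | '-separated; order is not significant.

Stepwise |·|:
  T → 5
  R → 4
  ρ[v/y](R) → 4
  ρ[g/c](ρ[v/y](R)) → 4
  π[v,g](ρ[g/c](ρ[v/y](R))) → 4
  (T − π[v,g](ρ[g/c](ρ[v/y](R)))) → 5
  σ[g>4]((T − π[v,g](ρ[g/c](ρ[v/y](R))))) → 1

== RESULT ==
v | g
r | 7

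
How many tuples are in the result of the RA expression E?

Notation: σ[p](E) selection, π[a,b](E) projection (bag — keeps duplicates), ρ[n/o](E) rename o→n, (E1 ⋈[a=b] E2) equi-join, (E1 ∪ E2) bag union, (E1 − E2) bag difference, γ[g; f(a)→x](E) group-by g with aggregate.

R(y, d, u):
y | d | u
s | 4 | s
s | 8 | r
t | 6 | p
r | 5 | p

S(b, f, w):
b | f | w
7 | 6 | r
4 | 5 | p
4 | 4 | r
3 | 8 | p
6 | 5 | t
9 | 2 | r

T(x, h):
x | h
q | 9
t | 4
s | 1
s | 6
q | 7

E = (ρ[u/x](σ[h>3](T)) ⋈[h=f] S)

Subexpression sizes:
  T → 5
  σ[h>3](T) → 4
  ρ[u/x](σ[h>3](T)) → 4
  S → 6
  (ρ[u/x](σ[h>3](T)) ⋈[h=f] S) → 2

|E| = 2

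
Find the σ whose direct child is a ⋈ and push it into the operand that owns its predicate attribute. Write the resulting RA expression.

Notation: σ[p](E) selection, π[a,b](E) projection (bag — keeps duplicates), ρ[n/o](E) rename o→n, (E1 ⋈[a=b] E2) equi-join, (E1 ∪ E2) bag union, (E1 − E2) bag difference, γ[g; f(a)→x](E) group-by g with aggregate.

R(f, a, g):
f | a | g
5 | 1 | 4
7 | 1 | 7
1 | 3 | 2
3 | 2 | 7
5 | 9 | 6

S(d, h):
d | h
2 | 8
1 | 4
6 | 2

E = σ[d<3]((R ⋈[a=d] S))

σ filters on d, owned by the right side.
E' = (R ⋈[a=d] σ[d<3](S))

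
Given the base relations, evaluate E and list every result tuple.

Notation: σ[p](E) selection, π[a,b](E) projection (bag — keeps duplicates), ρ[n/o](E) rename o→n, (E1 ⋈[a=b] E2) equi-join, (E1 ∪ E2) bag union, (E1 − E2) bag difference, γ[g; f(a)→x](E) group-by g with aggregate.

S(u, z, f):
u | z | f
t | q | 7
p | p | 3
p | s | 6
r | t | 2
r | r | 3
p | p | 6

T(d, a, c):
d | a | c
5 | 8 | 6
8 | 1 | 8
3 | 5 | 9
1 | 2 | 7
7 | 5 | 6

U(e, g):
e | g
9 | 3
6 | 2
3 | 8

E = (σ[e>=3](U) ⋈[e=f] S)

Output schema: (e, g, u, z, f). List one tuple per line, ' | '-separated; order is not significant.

Row counts bottom-up:
  U → 3
  σ[e>=3](U) → 3
  S → 6
  (σ[e>=3](U) ⋈[e=f] S) → 4

== RESULT ==
e | g | u | z | f
3 | 8 | p | p | 3
3 | 8 | r | r | 3
6 | 2 | p | p | 6
6 | 2 | p | s | 6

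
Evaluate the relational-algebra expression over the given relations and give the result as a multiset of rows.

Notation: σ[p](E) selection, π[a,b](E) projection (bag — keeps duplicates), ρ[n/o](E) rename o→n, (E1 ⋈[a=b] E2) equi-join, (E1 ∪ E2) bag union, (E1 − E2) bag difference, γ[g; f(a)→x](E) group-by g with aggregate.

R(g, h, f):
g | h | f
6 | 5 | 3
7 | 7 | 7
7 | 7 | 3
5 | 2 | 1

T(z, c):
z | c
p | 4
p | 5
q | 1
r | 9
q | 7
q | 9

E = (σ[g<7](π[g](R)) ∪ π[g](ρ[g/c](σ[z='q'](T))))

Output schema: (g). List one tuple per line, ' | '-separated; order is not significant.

Per-node cardinality:
  R → 4
  π[g](R) → 4
  σ[g<7](π[g](R)) → 2
  T → 6
  σ[z='q'](T) → 3
  ρ[g/c](σ[z='q'](T)) → 3
  π[g](ρ[g/c](σ[z='q'](T))) → 3
  (σ[g<7](π[g](R)) ∪ π[g](ρ[g/c](σ[z='q'](T)))) → 5

== RESULT ==
g
1
5
6
7
9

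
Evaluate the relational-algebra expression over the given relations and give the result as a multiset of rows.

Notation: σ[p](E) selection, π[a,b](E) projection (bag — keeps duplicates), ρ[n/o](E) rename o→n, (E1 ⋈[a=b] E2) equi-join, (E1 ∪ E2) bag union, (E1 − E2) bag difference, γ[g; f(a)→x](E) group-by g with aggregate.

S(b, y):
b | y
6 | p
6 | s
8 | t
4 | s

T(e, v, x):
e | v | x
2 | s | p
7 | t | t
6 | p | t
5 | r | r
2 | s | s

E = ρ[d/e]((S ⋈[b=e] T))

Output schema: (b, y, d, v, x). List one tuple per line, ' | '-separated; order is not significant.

Stepwise |·|:
  S → 4
  T → 5
  (S ⋈[b=e] T) → 2
  ρ[d/e]((S ⋈[b=e] T)) → 2

== RESULT ==
b | y | d | v | x
6 | p | 6 | p | t
6 | s | 6 | p | t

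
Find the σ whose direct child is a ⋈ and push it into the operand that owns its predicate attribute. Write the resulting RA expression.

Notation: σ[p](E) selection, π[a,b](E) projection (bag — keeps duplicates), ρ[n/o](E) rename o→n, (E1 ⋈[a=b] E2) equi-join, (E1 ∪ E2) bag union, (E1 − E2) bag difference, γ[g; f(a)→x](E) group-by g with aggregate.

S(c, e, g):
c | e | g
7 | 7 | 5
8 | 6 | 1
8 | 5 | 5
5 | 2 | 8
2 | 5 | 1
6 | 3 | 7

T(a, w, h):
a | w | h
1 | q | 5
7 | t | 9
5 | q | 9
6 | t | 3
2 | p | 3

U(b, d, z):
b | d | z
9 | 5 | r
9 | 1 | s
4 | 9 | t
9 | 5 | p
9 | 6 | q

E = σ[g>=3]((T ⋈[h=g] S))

σ filters on g, owned by the right side.
E' = (T ⋈[h=g] σ[g>=3](S))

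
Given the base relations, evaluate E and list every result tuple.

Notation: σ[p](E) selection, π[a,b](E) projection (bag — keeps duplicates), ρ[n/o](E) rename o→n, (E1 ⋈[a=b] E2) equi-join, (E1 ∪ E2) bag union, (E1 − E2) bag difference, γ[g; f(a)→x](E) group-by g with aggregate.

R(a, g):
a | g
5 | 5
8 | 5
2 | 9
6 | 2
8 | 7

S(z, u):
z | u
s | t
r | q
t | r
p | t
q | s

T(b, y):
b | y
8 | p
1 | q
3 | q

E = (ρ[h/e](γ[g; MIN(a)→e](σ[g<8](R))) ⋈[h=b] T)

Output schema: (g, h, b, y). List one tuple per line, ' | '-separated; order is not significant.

Subexpression sizes:
  R → 5
  σ[g<8](R) → 4
  γ[g; MIN(a)→e](σ[g<8](R)) → 3
  ρ[h/e](γ[g; MIN(a)→e](σ[g<8](R))) → 3
  T → 3
  (ρ[h/e](γ[g; MIN(a)→e](σ[g<8](R))) ⋈[h=b] T) → 1

== RESULT ==
g | h | b | y
7 | 8 | 8 | p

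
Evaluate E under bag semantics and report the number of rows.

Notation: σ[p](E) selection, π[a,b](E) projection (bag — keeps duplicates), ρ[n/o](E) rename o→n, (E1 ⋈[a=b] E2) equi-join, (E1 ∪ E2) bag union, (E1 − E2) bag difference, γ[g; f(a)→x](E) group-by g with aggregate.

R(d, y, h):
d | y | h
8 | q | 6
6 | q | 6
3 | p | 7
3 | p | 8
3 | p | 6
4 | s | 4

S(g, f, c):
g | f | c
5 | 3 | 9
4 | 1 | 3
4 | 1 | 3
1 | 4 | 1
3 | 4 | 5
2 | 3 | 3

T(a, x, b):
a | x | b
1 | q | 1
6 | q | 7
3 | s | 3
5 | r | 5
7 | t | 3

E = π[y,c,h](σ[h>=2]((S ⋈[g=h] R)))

Per-node cardinality:
  S → 6
  R → 6
  (S ⋈[g=h] R) → 2
  σ[h>=2]((S ⋈[g=h] R)) → 2
  π[y,c,h](σ[h>=2]((S ⋈[g=h] R))) → 2

|E| = 2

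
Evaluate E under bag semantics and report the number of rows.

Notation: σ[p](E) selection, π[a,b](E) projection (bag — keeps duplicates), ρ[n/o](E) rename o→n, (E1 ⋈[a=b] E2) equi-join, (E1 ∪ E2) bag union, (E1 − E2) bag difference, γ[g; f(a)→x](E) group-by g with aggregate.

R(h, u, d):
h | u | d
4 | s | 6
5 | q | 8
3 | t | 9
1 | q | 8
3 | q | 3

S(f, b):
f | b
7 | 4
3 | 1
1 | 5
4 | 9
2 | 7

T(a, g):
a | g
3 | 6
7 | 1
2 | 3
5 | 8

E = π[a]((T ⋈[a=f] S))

Per-node cardinality:
  T → 4
  S → 5
  (T ⋈[a=f] S) → 3
  π[a]((T ⋈[a=f] S)) → 3

|E| = 3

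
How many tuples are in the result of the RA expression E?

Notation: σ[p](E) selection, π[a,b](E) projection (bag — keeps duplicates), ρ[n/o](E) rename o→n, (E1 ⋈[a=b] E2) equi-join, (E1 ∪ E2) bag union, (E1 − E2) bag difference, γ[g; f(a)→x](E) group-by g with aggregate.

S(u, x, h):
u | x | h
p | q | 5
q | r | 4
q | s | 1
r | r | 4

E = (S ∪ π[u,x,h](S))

Subexpression sizes:
  S → 4
  S → 4
  π[u,x,h](S) → 4
  (S ∪ π[u,x,h](S)) → 8

|E| = 8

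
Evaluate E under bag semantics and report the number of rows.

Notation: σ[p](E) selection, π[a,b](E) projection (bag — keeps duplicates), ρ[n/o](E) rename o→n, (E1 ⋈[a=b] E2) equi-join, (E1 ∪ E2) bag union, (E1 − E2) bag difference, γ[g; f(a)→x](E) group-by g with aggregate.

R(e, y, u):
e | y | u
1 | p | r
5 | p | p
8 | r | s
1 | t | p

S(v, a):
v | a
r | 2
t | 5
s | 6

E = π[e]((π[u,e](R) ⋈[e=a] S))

Row counts bottom-up:
  R → 4
  π[u,e](R) → 4
  S → 3
  (π[u,e](R) ⋈[e=a] S) → 1
  π[e]((π[u,e](R) ⋈[e=a] S)) → 1

|E| = 1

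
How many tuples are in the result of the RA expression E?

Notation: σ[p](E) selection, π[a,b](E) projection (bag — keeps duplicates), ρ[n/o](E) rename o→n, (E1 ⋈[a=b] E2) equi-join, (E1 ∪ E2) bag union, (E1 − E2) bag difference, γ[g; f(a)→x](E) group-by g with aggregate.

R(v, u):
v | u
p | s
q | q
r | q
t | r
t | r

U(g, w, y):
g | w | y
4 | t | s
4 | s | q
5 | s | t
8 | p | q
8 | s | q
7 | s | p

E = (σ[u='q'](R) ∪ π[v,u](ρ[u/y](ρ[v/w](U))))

Row counts bottom-up:
  R → 5
  σ[u='q'](R) → 2
  U → 6
  ρ[v/w](U) → 6
  ρ[u/y](ρ[v/w](U)) → 6
  π[v,u](ρ[u/y](ρ[v/w](U))) → 6
  (σ[u='q'](R) ∪ π[v,u](ρ[u/y](ρ[v/w](U)))) → 8

|E| = 8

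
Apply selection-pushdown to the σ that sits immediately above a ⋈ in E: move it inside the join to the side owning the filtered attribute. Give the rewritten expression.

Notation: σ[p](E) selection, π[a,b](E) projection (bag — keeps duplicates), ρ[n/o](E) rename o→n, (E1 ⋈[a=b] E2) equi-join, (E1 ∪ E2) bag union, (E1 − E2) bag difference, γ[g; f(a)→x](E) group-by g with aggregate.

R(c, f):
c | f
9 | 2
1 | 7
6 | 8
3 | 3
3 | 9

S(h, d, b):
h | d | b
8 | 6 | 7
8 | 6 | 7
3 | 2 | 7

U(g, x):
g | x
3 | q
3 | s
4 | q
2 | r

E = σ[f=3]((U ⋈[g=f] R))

σ filters on f, owned by the right side.
E' = (U ⋈[g=f] σ[f=3](R))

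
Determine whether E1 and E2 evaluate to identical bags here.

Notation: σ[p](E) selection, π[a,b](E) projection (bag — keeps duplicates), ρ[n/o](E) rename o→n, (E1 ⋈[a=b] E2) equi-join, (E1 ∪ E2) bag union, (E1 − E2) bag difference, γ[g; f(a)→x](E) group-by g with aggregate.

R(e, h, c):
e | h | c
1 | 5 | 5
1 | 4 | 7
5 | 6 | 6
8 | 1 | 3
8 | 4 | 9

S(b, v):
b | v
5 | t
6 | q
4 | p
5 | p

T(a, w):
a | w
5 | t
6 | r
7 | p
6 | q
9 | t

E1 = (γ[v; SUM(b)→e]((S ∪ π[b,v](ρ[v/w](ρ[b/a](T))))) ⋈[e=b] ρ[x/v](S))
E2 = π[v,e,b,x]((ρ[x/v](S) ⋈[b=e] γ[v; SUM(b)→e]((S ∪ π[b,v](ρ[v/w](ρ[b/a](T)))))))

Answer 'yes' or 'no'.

E1 subexpression sizes:
  S → 4
  T → 5
  ρ[b/a](T) → 5
  ρ[v/w](ρ[b/a](T)) → 5
  π[b,v](ρ[v/w](ρ[b/a](T))) → 5
  (S ∪ π[b,v](ρ[v/w](ρ[b/a](T)))) → 9
  γ[v; SUM(b)→e]((S ∪ π[b,v](ρ[v/w](ρ[b/a](T))))) → 4
  S → 4
  ρ[x/v](S) → 4
  (γ[v; SUM(b)→e]((S ∪ π[b,v](ρ[v/w](ρ[b/a](T))))) ⋈[e=b] ρ[x/v](S)) → 1
E2 subexpression sizes:
  S → 4
  ρ[x/v](S) → 4
  S → 4
  T → 5
  ρ[b/a](T) → 5
  ρ[v/w](ρ[b/a](T)) → 5
  π[b,v](ρ[v/w](ρ[b/a](T))) → 5
  (S ∪ π[b,v](ρ[v/w](ρ[b/a](T)))) → 9
  γ[v; SUM(b)→e]((S ∪ π[b,v](ρ[v/w](ρ[b/a](T))))) → 4
  (ρ[x/v](S) ⋈[b=e] γ[v; SUM(b)→e]((S ∪ π[b,v](ρ[v/w](ρ[b/a](T)))))) → 1
  π[v,e,b,x]((ρ[x/v](S) ⋈[b=e] γ[v; SUM(b)→e]((S ∪ π[b,v](ρ[v/w](ρ[b/a](T))))))) → 1

E1 and E2 produce the same multiset:
v | e | b | x
r | 6 | 6 | q

yes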